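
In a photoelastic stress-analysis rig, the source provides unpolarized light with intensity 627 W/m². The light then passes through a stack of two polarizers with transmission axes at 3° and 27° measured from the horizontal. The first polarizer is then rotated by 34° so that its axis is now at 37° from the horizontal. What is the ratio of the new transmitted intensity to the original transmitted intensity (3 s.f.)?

I_new/I_old ≈ 1.16

Before rotation:
Unpolarized light through the first polarizer → I₁ = ½ I₀, now polarized at 3°.
I₂ = I₁ cos²(27° − 3°) = 0.5 I₀ · cos²(24°) = 0.4173 I₀.
After rotation:
Unpolarized light through the first polarizer → I₁ = ½ I₀, now polarized at 37°.
I₂ = I₁ cos²(27° − 37°) = 0.5 I₀ · cos²(10°) = 0.4849 I₀.
Ratio = 0.4849 / 0.4173 = 1.162.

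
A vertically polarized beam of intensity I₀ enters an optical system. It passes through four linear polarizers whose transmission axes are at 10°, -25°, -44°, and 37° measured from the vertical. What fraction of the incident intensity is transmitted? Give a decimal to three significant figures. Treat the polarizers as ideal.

I₁ = I₀ cos²(10° − 0°) = I₀ cos²(10°) = 0.9698 I₀.
I₂ = I₁ cos²(-25° − 10°) = 0.9698 I₀ · cos²(35°) = 0.6508 I₀.
I₃ = I₂ cos²(-44° + 25°) = 0.6508 I₀ · cos²(19°) = 0.5818 I₀.
I₄ = I₃ cos²(37° + 44°) = 0.5818 I₀ · cos²(81°) = 0.01424 I₀.
Transmitted fraction = 0.01424.

≈ 0.0142 I₀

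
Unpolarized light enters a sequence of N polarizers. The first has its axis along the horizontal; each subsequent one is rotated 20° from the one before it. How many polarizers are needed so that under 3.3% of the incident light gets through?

N = 23

First polarizer halves the unpolarized light: factor 1/2.
Each further stage multiplies by cos²(20°) = 0.883.
After N polarizers: T = 0.5·0.883^(N−1). Require T < 0.033 ⇒ N−1 > ln(0.033/0.5)/ln(0.883) = 21.85, so N−1 ≥ 22 and N = 23.
Check: N=23 gives T = 0.03239 < 0.033; N=22 gives T = 0.03668.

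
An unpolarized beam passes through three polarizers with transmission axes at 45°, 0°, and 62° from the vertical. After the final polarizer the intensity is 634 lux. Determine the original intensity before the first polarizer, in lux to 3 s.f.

Unpolarized light through the first polarizer → I₁ = ½ I₀, now polarized at 45°.
I₂ = I₁ cos²(0° − 45°) = 0.5 I₀ · cos²(45°) = 0.25 I₀.
I₃ = I₂ cos²(62° − 0°) = 0.25 I₀ · cos²(62°) = 0.0551 I₀.
So 634 lux = 0.0551 I₀, giving I₀ = 634/0.0551 = 1.151e+04 lux.

I₀ ≈ 1.15e4 lux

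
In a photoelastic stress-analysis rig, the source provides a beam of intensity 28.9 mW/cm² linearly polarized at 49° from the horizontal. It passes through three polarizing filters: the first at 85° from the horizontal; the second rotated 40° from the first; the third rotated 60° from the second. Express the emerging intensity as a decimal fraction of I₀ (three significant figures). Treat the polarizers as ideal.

I/I₀ ≈ 0.0960

I₁ = 28.9 mW/cm² · cos²(36°) = 18.92 mW/cm².
I₂ = I₁ · cos²(40°) = 18.92 · 0.5868 = 11.1 mW/cm².
I₃ = I₂ · cos²(60°) = 11.1 · 0.25 = 2.775 mW/cm².
Transmitted fraction = 0.09602.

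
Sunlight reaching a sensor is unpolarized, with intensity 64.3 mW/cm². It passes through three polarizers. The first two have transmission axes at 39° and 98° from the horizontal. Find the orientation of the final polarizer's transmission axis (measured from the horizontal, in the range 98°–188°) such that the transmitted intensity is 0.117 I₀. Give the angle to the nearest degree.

θ ≈ 118°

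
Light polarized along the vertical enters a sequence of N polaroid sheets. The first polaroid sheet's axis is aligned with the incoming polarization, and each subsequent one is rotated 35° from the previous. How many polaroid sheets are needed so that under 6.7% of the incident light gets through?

First polarizer is aligned with the polarization: full transmission.
Each further stage multiplies by cos²(35°) = 0.671.
After N polarizers: T = 0.671^(N−1). Require T < 0.067 ⇒ N−1 > ln(0.067)/ln(0.671) = 6.78, so N−1 ≥ 7 and N = 8.
Check: N=8 gives T = 0.06125 < 0.067; N=7 gives T = 0.09128.

N = 8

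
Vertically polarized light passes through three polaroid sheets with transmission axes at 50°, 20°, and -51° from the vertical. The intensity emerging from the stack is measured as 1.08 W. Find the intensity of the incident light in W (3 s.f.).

I₀ ≈ 32.9 W

By Malus's law, I₁ = I₀ cos²(50° − 0°) = I₀ cos²(50°) = 0.4132 I₀.
I₂ = I₁ cos²(20° − 50°) = 0.4132 I₀ · cos²(30°) = 0.3099 I₀.
I₃ = I₂ cos²(-51° − 20°) = 0.3099 I₀ · cos²(71°) = 0.03285 I₀.
So 1.08 W = 0.03285 I₀, giving I₀ = 1.08/0.03285 = 32.88 W.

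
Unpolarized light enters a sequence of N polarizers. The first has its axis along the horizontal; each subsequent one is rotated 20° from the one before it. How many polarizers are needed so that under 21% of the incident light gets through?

First polarizer halves the unpolarized light: factor 1/2.
Each further stage multiplies by cos²(20°) = 0.883.
After N polarizers: T = 0.5·0.883^(N−1). Require T < 0.21 ⇒ N−1 > ln(0.21/0.5)/ln(0.883) = 6.97, so N−1 ≥ 7 and N = 8.
Check: N=8 gives T = 0.2093 < 0.21; N=7 gives T = 0.237.

N = 8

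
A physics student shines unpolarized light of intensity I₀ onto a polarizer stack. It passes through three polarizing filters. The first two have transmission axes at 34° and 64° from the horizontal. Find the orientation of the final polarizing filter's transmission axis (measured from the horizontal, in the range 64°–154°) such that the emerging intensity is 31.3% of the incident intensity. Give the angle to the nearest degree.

Unpolarized light through the first polarizer → I₁ = ½ I₀, now polarized at 34°.
I₂ = I₁ cos²(64° − 34°) = 0.5 I₀ · cos²(30°) = 0.375 I₀.
Need I₃/I₀ = 0.313, so cos²(θ − 64°) = 0.313 / 0.375 = 0.8347.
θ − 64° = arccos(√0.8347) = 24.0°, giving θ ≈ 64 + 24.0 = 88.0°.

θ ≈ 88°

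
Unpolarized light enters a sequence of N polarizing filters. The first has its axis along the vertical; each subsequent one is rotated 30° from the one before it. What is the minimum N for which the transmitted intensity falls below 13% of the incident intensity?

N = 6

First polarizer halves the unpolarized light: factor 1/2.
Each further stage multiplies by cos²(30°) = 0.75.
After N polarizers: T = 0.5·0.75^(N−1). Require T < 0.13 ⇒ N−1 > ln(0.13/0.5)/ln(0.75) = 4.68, so N−1 ≥ 5 and N = 6.
Check: N=6 gives T = 0.1187 < 0.13; N=5 gives T = 0.1582.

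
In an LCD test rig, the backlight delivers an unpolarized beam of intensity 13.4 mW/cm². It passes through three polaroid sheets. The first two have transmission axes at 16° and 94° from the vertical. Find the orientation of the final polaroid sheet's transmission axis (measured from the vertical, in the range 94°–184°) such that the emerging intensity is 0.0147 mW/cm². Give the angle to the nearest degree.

θ ≈ 171°

Unpolarized light through the first polarizer → I₁ = ½ I₀, now polarized at 16°.
I₂ = I₁ cos²(94° − 16°) = 0.5 I₀ · cos²(78°) = 0.02161 I₀.
Target fraction: 0.0147 / 13.4 mW/cm² = 0.001097 of I₀.
Need I₃/I₀ = 0.001097, so cos²(θ − 94°) = 0.001097 / 0.02161 = 0.05076.
θ − 94° = arccos(√0.05076) = 77.0°, giving θ ≈ 94 + 77.0 = 171.0°.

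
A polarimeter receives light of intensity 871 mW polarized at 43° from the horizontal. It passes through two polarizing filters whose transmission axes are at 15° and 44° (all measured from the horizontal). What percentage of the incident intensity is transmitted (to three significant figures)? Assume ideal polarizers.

I₁ = 871 mW · cos²(28°) = 679 mW.
I₂ = I₁ · cos²(29°) = 679 · 0.765 = 519.4 mW.
That is 59.64% of the incident intensity.

≈ 59.6%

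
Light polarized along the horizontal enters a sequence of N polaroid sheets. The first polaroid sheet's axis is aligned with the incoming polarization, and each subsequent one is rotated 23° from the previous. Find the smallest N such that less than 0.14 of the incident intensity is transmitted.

First polarizer is aligned with the polarization: full transmission.
Each further stage multiplies by cos²(23°) = 0.8473.
After N polarizers: T = 0.8473^(N−1). Require T < 0.14 ⇒ N−1 > ln(0.14)/ln(0.8473) = 11.87, so N−1 ≥ 12 and N = 13.
Check: N=13 gives T = 0.137 < 0.14; N=12 gives T = 0.1616.

N = 13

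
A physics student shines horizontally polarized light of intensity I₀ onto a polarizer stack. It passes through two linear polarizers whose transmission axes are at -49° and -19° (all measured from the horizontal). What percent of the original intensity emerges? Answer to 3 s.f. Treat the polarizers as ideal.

By Malus's law, I₁ = I₀ cos²(-49° − 0°) = I₀ cos²(49°) = 0.4304 I₀.
I₂ = I₁ cos²(-19° + 49°) = 0.4304 I₀ · cos²(30°) = 0.3228 I₀.
That is 32.28% of the incident intensity.

≈ 32.3%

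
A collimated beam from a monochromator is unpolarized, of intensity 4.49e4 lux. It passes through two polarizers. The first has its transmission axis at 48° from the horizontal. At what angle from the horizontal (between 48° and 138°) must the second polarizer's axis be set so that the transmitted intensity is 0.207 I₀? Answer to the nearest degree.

Unpolarized light through the first polarizer → I₁ = ½ I₀, now polarized at 48°.
Need I₂/I₀ = 0.207, so cos²(θ − 48°) = 0.207 / 0.5 = 0.414.
θ − 48° = arccos(√0.414) = 50.0°, giving θ ≈ 48 + 50.0 = 98.0°.

θ ≈ 98°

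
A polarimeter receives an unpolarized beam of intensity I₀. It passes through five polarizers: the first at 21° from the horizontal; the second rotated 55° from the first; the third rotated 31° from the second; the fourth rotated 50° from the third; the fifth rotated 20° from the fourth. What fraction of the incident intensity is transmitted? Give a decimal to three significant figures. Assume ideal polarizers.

≈ 0.0441 I₀

Unpolarized light through the first polarizer → I₁ = ½ I₀, now polarized at 21°.
I₂ = I₁ cos²(55°) = 0.5 · 0.329 I₀ = 0.1645 I₀.
I₃ = I₂ cos²(31°) = 0.1645 · 0.7347 I₀ = 0.1209 I₀.
I₄ = I₃ cos²(50°) = 0.1209 · 0.4132 I₀ = 0.04994 I₀.
I₅ = I₄ cos²(20°) = 0.04994 · 0.883 I₀ = 0.0441 I₀.
Transmitted fraction = 0.0441.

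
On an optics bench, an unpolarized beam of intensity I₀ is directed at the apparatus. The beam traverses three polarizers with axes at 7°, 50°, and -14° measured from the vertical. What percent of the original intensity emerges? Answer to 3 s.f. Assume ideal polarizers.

≈ 5.14%

Unpolarized light through the first polarizer → I₁ = ½ I₀, now polarized at 7°.
I₂ = I₁ cos²(50° − 7°) = 0.5 I₀ · cos²(43°) = 0.2674 I₀.
I₃ = I₂ cos²(-14° − 50°) = 0.2674 I₀ · cos²(64°) = 0.05139 I₀.
That is 5.139% of the incident intensity.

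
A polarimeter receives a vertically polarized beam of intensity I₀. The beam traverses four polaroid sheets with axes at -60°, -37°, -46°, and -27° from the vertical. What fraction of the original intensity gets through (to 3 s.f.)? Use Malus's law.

By Malus's law, I₁ = I₀ cos²(-60° − 0°) = I₀ cos²(60°) = 0.25 I₀.
I₂ = I₁ cos²(-37° + 60°) = 0.25 I₀ · cos²(23°) = 0.2118 I₀.
I₃ = I₂ cos²(-46° + 37°) = 0.2118 I₀ · cos²(9°) = 0.2066 I₀.
I₄ = I₃ cos²(-27° + 46°) = 0.2066 I₀ · cos²(19°) = 0.1847 I₀.
Transmitted fraction = 0.1847.

≈ 0.185 I₀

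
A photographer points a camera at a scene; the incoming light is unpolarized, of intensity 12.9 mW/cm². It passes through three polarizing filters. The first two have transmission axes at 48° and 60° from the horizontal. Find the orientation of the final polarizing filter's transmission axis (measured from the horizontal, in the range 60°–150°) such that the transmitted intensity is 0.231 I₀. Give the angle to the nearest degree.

θ ≈ 106°

Unpolarized light through the first polarizer → I₁ = ½ I₀, now polarized at 48°.
I₂ = I₁ cos²(60° − 48°) = 0.5 I₀ · cos²(12°) = 0.4784 I₀.
Need I₃/I₀ = 0.231, so cos²(θ − 60°) = 0.231 / 0.4784 = 0.4829.
θ − 60° = arccos(√0.4829) = 46.0°, giving θ ≈ 60 + 46.0 = 106.0°.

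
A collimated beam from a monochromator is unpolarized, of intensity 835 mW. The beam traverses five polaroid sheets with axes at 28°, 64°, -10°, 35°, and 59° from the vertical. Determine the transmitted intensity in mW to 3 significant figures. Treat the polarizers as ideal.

I ≈ 8.66 mW

Unpolarized light through the first polarizer → I₁ = 835 mW/2 = 417.5 mW, polarized at 28°.
I₂ = I₁ · cos²(36°) = 417.5 · 0.6545 = 273.3 mW.
I₃ = I₂ · cos²(74°) = 273.3 · 0.07598 = 20.76 mW.
I₄ = I₃ · cos²(45°) = 20.76 · 0.5 = 10.38 mW.
I₅ = I₄ · cos²(24°) = 10.38 · 0.8346 = 8.663 mW.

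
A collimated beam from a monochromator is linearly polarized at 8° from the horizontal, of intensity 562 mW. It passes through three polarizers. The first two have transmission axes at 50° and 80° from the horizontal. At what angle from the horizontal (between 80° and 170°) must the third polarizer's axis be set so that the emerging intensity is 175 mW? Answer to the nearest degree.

I₁ = I₀ cos²(50° − 8°) = I₀ cos²(42°) = 0.5523 I₀.
I₂ = I₁ cos²(80° − 50°) = 0.5523 I₀ · cos²(30°) = 0.4142 I₀.
Target fraction: 175 / 562 mW = 0.3114 of I₀.
Need I₃/I₀ = 0.3114, so cos²(θ − 80°) = 0.3114 / 0.4142 = 0.7518.
θ − 80° = arccos(√0.7518) = 29.9°, giving θ ≈ 80 + 29.9 = 109.9°.

θ ≈ 110°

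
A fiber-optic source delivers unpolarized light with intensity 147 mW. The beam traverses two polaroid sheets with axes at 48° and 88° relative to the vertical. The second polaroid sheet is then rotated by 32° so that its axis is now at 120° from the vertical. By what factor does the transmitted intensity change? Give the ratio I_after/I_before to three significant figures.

I_new/I_old ≈ 0.163

Before rotation:
Unpolarized light through the first polarizer → I₁ = ½ I₀, now polarized at 48°.
I₂ = I₁ cos²(88° − 48°) = 0.5 I₀ · cos²(40°) = 0.2934 I₀.
After rotation:
Unpolarized light through the first polarizer → I₁ = ½ I₀, now polarized at 48°.
I₂ = I₁ cos²(120° − 48°) = 0.5 I₀ · cos²(72°) = 0.04775 I₀.
Ratio = 0.04775 / 0.2934 = 0.1627.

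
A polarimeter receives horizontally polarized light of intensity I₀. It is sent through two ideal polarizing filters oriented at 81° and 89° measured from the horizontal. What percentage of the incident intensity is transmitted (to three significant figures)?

I₁ = I₀ cos²(81° − 0°) = I₀ cos²(81°) = 0.02447 I₀.
I₂ = I₁ cos²(89° − 81°) = 0.02447 I₀ · cos²(8°) = 0.024 I₀.
That is 2.4% of the incident intensity.

≈ 2.40%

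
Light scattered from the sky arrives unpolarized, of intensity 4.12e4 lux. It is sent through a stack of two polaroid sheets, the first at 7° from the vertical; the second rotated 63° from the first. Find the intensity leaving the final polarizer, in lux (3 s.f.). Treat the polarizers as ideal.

Unpolarized light through the first polarizer → I₁ = 4.12e4 lux/2 = 2.06e+04 lux, polarized at 7°.
I₂ = I₁ · cos²(63°) = 2.06e+04 · 0.2061 = 4246 lux.

I ≈ 4250 lux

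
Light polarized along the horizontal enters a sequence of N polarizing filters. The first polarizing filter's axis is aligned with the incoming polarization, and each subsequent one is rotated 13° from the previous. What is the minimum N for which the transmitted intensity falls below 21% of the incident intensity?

N = 32

First polarizer is aligned with the polarization: full transmission.
Each further stage multiplies by cos²(13°) = 0.9494.
After N polarizers: T = 0.9494^(N−1). Require T < 0.21 ⇒ N−1 > ln(0.21)/ln(0.9494) = 30.05, so N−1 ≥ 31 and N = 32.
Check: N=32 gives T = 0.1999 < 0.21; N=31 gives T = 0.2106.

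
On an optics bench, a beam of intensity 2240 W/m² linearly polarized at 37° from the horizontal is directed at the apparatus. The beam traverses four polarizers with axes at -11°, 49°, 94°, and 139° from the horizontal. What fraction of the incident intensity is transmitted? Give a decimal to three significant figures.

I₁ = 2240 W/m² · cos²(48°) = 1003 W/m².
I₂ = I₁ · cos²(60°) = 1003 · 0.25 = 250.7 W/m².
I₃ = I₂ · cos²(45°) = 250.7 · 0.5 = 125.4 W/m².
I₄ = I₃ · cos²(45°) = 125.4 · 0.5 = 62.68 W/m².
Transmitted fraction = 0.02798.

I/I₀ ≈ 0.0280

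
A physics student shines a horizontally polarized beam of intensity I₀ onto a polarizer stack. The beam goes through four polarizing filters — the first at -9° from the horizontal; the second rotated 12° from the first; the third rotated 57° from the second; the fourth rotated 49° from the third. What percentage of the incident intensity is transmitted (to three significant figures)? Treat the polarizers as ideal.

By Malus's law, I₁ = I₀ cos²(-9° − 0°) = I₀ cos²(9°) = 0.9755 I₀.
I₂ = I₁ cos²(12°) = 0.9755 · 0.9568 I₀ = 0.9334 I₀.
I₃ = I₂ cos²(57°) = 0.9334 · 0.2966 I₀ = 0.2769 I₀.
I₄ = I₃ cos²(49°) = 0.2769 · 0.4304 I₀ = 0.1192 I₀.
That is 11.92% of the incident intensity.

≈ 11.9%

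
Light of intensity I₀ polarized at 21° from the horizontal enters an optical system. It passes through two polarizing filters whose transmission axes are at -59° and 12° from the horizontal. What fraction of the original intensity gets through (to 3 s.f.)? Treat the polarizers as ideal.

≈ 0.00320 I₀

By Malus's law, I₁ = I₀ cos²(-59° − 21°) = I₀ cos²(80°) = 0.03015 I₀.
I₂ = I₁ cos²(12° + 59°) = 0.03015 I₀ · cos²(71°) = 0.003196 I₀.
Transmitted fraction = 0.003196.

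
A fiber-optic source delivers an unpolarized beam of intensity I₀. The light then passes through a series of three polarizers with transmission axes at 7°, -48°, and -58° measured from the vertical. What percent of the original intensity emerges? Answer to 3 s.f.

Unpolarized light through the first polarizer → I₁ = ½ I₀, now polarized at 7°.
I₂ = I₁ cos²(-48° − 7°) = 0.5 I₀ · cos²(55°) = 0.1645 I₀.
I₃ = I₂ cos²(-58° + 48°) = 0.1645 I₀ · cos²(10°) = 0.1595 I₀.
That is 15.95% of the incident intensity.

≈ 16.0%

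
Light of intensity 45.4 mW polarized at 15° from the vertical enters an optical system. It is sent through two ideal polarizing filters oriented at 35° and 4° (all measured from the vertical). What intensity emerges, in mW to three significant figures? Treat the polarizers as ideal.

I ≈ 29.5 mW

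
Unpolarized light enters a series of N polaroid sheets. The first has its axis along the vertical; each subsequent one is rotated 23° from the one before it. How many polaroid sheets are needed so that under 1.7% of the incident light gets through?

First polarizer halves the unpolarized light: factor 1/2.
Each further stage multiplies by cos²(23°) = 0.8473.
After N polarizers: T = 0.5·0.8473^(N−1). Require T < 0.017 ⇒ N−1 > ln(0.017/0.5)/ln(0.8473) = 20.41, so N−1 ≥ 21 and N = 22.
Check: N=22 gives T = 0.01542 < 0.017; N=21 gives T = 0.0182.

N = 22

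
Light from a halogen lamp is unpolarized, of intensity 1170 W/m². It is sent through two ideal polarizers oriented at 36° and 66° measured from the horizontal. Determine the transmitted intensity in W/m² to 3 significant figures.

I ≈ 439 W/m²

Unpolarized light through the first polarizer → I₁ = 1170 W/m²/2 = 585 W/m², polarized at 36°.
I₂ = I₁ · cos²(30°) = 585 · 0.75 = 438.8 W/m².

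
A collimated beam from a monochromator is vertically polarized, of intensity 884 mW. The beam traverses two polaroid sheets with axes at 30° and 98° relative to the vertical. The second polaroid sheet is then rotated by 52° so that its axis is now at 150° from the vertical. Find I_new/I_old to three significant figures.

I_new/I_old ≈ 1.78

Before rotation:
By Malus's law, I₁ = I₀ cos²(30° − 0°) = I₀ cos²(30°) = 0.75 I₀.
I₂ = I₁ cos²(98° − 30°) = 0.75 I₀ · cos²(68°) = 0.1052 I₀.
After rotation:
I₁ = I₀ cos²(30° − 0°) = I₀ cos²(30°) = 0.75 I₀.
Angle between axes 1 and 2: 60°. I₂ = 0.75 I₀ · cos²(60°) = 0.1875 I₀.
Ratio = 0.1875 / 0.1052 = 1.782.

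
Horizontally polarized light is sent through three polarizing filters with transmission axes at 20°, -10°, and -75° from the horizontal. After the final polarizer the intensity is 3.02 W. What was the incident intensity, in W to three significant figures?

I₀ ≈ 25.5 W

By Malus's law, I₁ = I₀ cos²(20° − 0°) = I₀ cos²(20°) = 0.883 I₀.
I₂ = I₁ cos²(-10° − 20°) = 0.883 I₀ · cos²(30°) = 0.6623 I₀.
I₃ = I₂ cos²(-75° + 10°) = 0.6623 I₀ · cos²(65°) = 0.1183 I₀.
So 3.02 W = 0.1183 I₀, giving I₀ = 3.02/0.1183 = 25.53 W.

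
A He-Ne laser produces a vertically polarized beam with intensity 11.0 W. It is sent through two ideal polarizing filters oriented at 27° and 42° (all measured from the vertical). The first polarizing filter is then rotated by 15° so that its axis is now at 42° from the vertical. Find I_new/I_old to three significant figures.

I_new/I_old ≈ 0.746

Before rotation:
I₁ = I₀ cos²(27° − 0°) = I₀ cos²(27°) = 0.7939 I₀.
I₂ = I₁ cos²(42° − 27°) = 0.7939 I₀ · cos²(15°) = 0.7407 I₀.
After rotation:
I₁ = I₀ cos²(42° − 0°) = I₀ cos²(42°) = 0.5523 I₀.
I₂ = I₁ cos²(42° − 42°) = 0.5523 I₀ · cos²(0°) = 0.5523 I₀.
Ratio = 0.5523 / 0.7407 = 0.7456.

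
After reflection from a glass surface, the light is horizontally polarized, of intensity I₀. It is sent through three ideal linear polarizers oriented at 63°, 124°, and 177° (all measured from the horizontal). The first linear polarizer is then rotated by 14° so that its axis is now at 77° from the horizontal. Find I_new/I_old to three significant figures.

I_new/I_old ≈ 0.486

Before rotation:
I₁ = I₀ cos²(63° − 0°) = I₀ cos²(63°) = 0.2061 I₀.
I₂ = I₁ cos²(124° − 63°) = 0.2061 I₀ · cos²(61°) = 0.04844 I₀.
I₃ = I₂ cos²(177° − 124°) = 0.04844 I₀ · cos²(53°) = 0.01755 I₀.
After rotation:
I₁ = I₀ cos²(77° − 0°) = I₀ cos²(77°) = 0.0506 I₀.
I₂ = I₁ cos²(124° − 77°) = 0.0506 I₀ · cos²(47°) = 0.02354 I₀.
I₃ = I₂ cos²(177° − 124°) = 0.02354 I₀ · cos²(53°) = 0.008524 I₀.
Ratio = 0.008524 / 0.01755 = 0.4859.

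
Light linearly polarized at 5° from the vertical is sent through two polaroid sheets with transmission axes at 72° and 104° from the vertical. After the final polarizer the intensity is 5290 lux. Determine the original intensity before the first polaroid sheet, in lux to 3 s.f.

I₀ ≈ 4.82e4 lux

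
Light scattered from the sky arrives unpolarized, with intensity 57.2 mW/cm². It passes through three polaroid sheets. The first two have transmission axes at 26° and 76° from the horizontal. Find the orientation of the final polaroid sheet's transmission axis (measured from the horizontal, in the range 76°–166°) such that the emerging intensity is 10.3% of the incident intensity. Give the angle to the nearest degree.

Unpolarized light through the first polarizer → I₁ = ½ I₀, now polarized at 26°.
I₂ = I₁ cos²(76° − 26°) = 0.5 I₀ · cos²(50°) = 0.2066 I₀.
Need I₃/I₀ = 0.103, so cos²(θ − 76°) = 0.103 / 0.2066 = 0.4986.
θ − 76° = arccos(√0.4986) = 45.1°, giving θ ≈ 76 + 45.1 = 121.1°.

θ ≈ 121°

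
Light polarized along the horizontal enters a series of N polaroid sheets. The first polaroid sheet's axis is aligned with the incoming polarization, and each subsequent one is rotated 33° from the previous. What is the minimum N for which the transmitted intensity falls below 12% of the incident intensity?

N = 8

First polarizer is aligned with the polarization: full transmission.
Each further stage multiplies by cos²(33°) = 0.7034.
After N polarizers: T = 0.7034^(N−1). Require T < 0.12 ⇒ N−1 > ln(0.12)/ln(0.7034) = 6.03, so N−1 ≥ 7 and N = 8.
Check: N=8 gives T = 0.08517 < 0.12; N=7 gives T = 0.1211.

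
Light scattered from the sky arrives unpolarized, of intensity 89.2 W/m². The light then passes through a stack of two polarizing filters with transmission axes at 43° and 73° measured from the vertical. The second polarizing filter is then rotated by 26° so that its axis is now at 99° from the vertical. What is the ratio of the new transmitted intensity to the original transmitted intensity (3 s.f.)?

I_new/I_old ≈ 0.417

Before rotation:
Unpolarized light through the first polarizer → I₁ = ½ I₀, now polarized at 43°.
I₂ = I₁ cos²(73° − 43°) = 0.5 I₀ · cos²(30°) = 0.375 I₀.
After rotation:
Unpolarized light through the first polarizer → I₁ = ½ I₀, now polarized at 43°.
I₂ = I₁ cos²(99° − 43°) = 0.5 I₀ · cos²(56°) = 0.1563 I₀.
Ratio = 0.1563 / 0.375 = 0.4169.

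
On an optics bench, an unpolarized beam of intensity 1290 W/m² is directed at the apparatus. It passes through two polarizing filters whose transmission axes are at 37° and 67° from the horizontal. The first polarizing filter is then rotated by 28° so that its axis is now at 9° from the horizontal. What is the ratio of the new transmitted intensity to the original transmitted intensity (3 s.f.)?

I_new/I_old ≈ 0.374

Before rotation:
Unpolarized light through the first polarizer → I₁ = ½ I₀, now polarized at 37°.
I₂ = I₁ cos²(67° − 37°) = 0.5 I₀ · cos²(30°) = 0.375 I₀.
After rotation:
Unpolarized light through the first polarizer → I₁ = ½ I₀, now polarized at 9°.
I₂ = I₁ cos²(67° − 9°) = 0.5 I₀ · cos²(58°) = 0.1404 I₀.
Ratio = 0.1404 / 0.375 = 0.3744.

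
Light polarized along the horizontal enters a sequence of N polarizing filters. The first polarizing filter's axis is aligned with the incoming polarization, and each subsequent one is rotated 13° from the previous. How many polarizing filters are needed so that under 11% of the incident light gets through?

First polarizer is aligned with the polarization: full transmission.
Each further stage multiplies by cos²(13°) = 0.9494.
After N polarizers: T = 0.9494^(N−1). Require T < 0.11 ⇒ N−1 > ln(0.11)/ln(0.9494) = 42.51, so N−1 ≥ 43 and N = 44.
Check: N=44 gives T = 0.1072 < 0.11; N=43 gives T = 0.1129.

N = 44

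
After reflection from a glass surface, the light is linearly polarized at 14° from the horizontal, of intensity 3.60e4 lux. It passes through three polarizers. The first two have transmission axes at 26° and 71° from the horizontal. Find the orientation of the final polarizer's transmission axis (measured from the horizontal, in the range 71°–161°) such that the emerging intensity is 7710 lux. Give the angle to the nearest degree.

I₁ = I₀ cos²(26° − 14°) = I₀ cos²(12°) = 0.9568 I₀.
I₂ = I₁ cos²(71° − 26°) = 0.9568 I₀ · cos²(45°) = 0.4784 I₀.
Target fraction: 7710 / 3.60e4 lux = 0.2142 of I₀.
Need I₃/I₀ = 0.2142, so cos²(θ − 71°) = 0.2142 / 0.4784 = 0.4477.
θ − 71° = arccos(√0.4477) = 48.0°, giving θ ≈ 71 + 48.0 = 119.0°.

θ ≈ 119°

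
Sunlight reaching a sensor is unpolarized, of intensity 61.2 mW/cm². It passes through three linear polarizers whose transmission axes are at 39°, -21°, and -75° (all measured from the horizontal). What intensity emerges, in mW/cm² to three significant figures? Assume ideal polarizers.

I ≈ 2.64 mW/cm²

Unpolarized light through the first polarizer → I₁ = 61.2 mW/cm²/2 = 30.6 mW/cm², polarized at 39°.
I₂ = I₁ · cos²(60°) = 30.6 · 0.25 = 7.65 mW/cm².
I₃ = I₂ · cos²(54°) = 7.65 · 0.3455 = 2.643 mW/cm².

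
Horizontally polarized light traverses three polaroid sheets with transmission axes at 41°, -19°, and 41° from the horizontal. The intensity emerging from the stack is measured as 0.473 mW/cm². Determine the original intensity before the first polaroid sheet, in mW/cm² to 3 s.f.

By Malus's law, I₁ = I₀ cos²(41° − 0°) = I₀ cos²(41°) = 0.5696 I₀.
I₂ = I₁ cos²(-19° − 41°) = 0.5696 I₀ · cos²(60°) = 0.1424 I₀.
I₃ = I₂ cos²(41° + 19°) = 0.1424 I₀ · cos²(60°) = 0.0356 I₀.
So 0.473 mW/cm² = 0.0356 I₀, giving I₀ = 0.473/0.0356 = 13.29 mW/cm².

I₀ ≈ 13.3 mW/cm²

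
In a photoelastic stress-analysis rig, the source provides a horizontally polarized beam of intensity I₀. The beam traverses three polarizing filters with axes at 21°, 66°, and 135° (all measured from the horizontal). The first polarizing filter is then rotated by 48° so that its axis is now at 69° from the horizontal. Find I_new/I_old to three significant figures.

Before rotation:
By Malus's law, I₁ = I₀ cos²(21° − 0°) = I₀ cos²(21°) = 0.8716 I₀.
I₂ = I₁ cos²(66° − 21°) = 0.8716 I₀ · cos²(45°) = 0.4358 I₀.
I₃ = I₂ cos²(135° − 66°) = 0.4358 I₀ · cos²(69°) = 0.05597 I₀.
After rotation:
I₁ = I₀ cos²(69° − 0°) = I₀ cos²(69°) = 0.1284 I₀.
I₂ = I₁ cos²(66° − 69°) = 0.1284 I₀ · cos²(3°) = 0.1281 I₀.
I₃ = I₂ cos²(135° − 66°) = 0.1281 I₀ · cos²(69°) = 0.01645 I₀.
Ratio = 0.01645 / 0.05597 = 0.2939.

I_new/I_old ≈ 0.294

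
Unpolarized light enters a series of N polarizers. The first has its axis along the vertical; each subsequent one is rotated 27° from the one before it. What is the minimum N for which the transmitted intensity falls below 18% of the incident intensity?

First polarizer halves the unpolarized light: factor 1/2.
Each further stage multiplies by cos²(27°) = 0.7939.
After N polarizers: T = 0.5·0.7939^(N−1). Require T < 0.18 ⇒ N−1 > ln(0.18/0.5)/ln(0.7939) = 4.43, so N−1 ≥ 5 and N = 6.
Check: N=6 gives T = 0.1577 < 0.18; N=5 gives T = 0.1986.

N = 6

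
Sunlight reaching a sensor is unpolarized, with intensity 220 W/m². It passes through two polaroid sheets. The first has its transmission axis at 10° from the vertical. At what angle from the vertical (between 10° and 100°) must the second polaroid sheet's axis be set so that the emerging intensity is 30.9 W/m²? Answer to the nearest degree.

Unpolarized light through the first polarizer → I₁ = ½ I₀, now polarized at 10°.
Target fraction: 30.9 / 220 W/m² = 0.1405 of I₀.
Need I₂/I₀ = 0.1405, so cos²(θ − 10°) = 0.1405 / 0.5 = 0.2809.
θ − 10° = arccos(√0.2809) = 58.0°, giving θ ≈ 10 + 58.0 = 68.0°.

θ ≈ 68°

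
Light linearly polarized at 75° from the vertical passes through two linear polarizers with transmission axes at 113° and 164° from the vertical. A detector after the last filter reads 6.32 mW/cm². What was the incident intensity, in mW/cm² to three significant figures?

I₁ = I₀ cos²(113° − 75°) = I₀ cos²(38°) = 0.621 I₀.
I₂ = I₁ cos²(164° − 113°) = 0.621 I₀ · cos²(51°) = 0.2459 I₀.
So 6.32 mW/cm² = 0.2459 I₀, giving I₀ = 6.32/0.2459 = 25.7 mW/cm².

I₀ ≈ 25.7 mW/cm²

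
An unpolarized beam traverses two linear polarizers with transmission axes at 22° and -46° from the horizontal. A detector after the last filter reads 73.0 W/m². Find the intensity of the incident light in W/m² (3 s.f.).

I₀ ≈ 1040 W/m²

Unpolarized light through the first polarizer → I₁ = ½ I₀, now polarized at 22°.
I₂ = I₁ cos²(-46° − 22°) = 0.5 I₀ · cos²(68°) = 0.07017 I₀.
So 73.0 W/m² = 0.07017 I₀, giving I₀ = 73.0/0.07017 = 1040 W/m².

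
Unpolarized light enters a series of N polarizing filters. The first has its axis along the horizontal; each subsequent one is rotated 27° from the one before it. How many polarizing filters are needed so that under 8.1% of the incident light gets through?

First polarizer halves the unpolarized light: factor 1/2.
Each further stage multiplies by cos²(27°) = 0.7939.
After N polarizers: T = 0.5·0.7939^(N−1). Require T < 0.081 ⇒ N−1 > ln(0.081/0.5)/ln(0.7939) = 7.89, so N−1 ≥ 8 and N = 9.
Check: N=9 gives T = 0.0789 < 0.081; N=8 gives T = 0.09938.

N = 9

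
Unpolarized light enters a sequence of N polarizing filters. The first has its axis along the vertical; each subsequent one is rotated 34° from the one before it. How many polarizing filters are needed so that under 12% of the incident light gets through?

First polarizer halves the unpolarized light: factor 1/2.
Each further stage multiplies by cos²(34°) = 0.6873.
After N polarizers: T = 0.5·0.6873^(N−1). Require T < 0.12 ⇒ N−1 > ln(0.12/0.5)/ln(0.6873) = 3.81, so N−1 ≥ 4 and N = 5.
Check: N=5 gives T = 0.1116 < 0.12; N=4 gives T = 0.1623.

N = 5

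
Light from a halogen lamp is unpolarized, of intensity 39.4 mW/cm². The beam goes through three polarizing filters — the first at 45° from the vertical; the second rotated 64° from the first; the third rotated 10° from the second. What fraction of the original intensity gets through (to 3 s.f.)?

I/I₀ ≈ 0.0932

Unpolarized light through the first polarizer → I₁ = 39.4 mW/cm²/2 = 19.7 mW/cm², polarized at 45°.
I₂ = I₁ · cos²(64°) = 19.7 · 0.1922 = 3.786 mW/cm².
I₃ = I₂ · cos²(10°) = 3.786 · 0.9698 = 3.672 mW/cm².
Transmitted fraction = 0.09319.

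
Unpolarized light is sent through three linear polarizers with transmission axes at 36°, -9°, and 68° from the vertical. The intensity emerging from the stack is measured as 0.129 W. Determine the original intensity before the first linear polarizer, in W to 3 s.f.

Unpolarized light through the first polarizer → I₁ = ½ I₀, now polarized at 36°.
I₂ = I₁ cos²(-9° − 36°) = 0.5 I₀ · cos²(45°) = 0.25 I₀.
I₃ = I₂ cos²(68° + 9°) = 0.25 I₀ · cos²(77°) = 0.01265 I₀.
So 0.129 W = 0.01265 I₀, giving I₀ = 0.129/0.01265 = 10.2 W.

I₀ ≈ 10.2 W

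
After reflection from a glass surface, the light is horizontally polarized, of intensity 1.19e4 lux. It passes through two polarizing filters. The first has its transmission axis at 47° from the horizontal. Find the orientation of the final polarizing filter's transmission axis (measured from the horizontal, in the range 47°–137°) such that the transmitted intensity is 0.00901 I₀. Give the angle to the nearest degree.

By Malus's law, I₁ = I₀ cos²(47° − 0°) = I₀ cos²(47°) = 0.4651 I₀.
Need I₂/I₀ = 0.00901, so cos²(θ − 47°) = 0.00901 / 0.4651 = 0.01937.
θ − 47° = arccos(√0.01937) = 82.0°, giving θ ≈ 47 + 82.0 = 129.0°.

θ ≈ 129°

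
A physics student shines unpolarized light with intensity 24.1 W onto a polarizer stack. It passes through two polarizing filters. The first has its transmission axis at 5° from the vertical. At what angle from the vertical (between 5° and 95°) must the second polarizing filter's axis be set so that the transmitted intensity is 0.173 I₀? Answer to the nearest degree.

θ ≈ 59°

Unpolarized light through the first polarizer → I₁ = ½ I₀, now polarized at 5°.
Need I₂/I₀ = 0.173, so cos²(θ − 5°) = 0.173 / 0.5 = 0.346.
θ − 5° = arccos(√0.346) = 54.0°, giving θ ≈ 5 + 54.0 = 59.0°.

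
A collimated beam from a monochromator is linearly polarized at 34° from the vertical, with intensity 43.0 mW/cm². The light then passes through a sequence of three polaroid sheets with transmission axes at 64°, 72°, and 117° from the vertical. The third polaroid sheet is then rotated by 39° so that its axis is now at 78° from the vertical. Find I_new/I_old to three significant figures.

Before rotation:
I₁ = I₀ cos²(64° − 34°) = I₀ cos²(30°) = 0.75 I₀.
I₂ = I₁ cos²(72° − 64°) = 0.75 I₀ · cos²(8°) = 0.7355 I₀.
I₃ = I₂ cos²(117° − 72°) = 0.7355 I₀ · cos²(45°) = 0.3677 I₀.
After rotation:
I₁ = I₀ cos²(64° − 34°) = I₀ cos²(30°) = 0.75 I₀.
I₂ = I₁ cos²(72° − 64°) = 0.75 I₀ · cos²(8°) = 0.7355 I₀.
I₃ = I₂ cos²(78° − 72°) = 0.7355 I₀ · cos²(6°) = 0.7274 I₀.
Ratio = 0.7274 / 0.3677 = 1.978.

I_new/I_old ≈ 1.98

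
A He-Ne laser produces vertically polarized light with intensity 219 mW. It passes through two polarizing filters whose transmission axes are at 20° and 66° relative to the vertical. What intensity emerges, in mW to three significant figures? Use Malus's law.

I ≈ 93.3 mW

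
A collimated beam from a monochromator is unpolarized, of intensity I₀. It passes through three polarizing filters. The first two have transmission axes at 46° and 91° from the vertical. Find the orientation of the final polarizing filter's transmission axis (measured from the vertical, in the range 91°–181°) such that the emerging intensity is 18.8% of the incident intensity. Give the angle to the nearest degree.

Unpolarized light through the first polarizer → I₁ = ½ I₀, now polarized at 46°.
I₂ = I₁ cos²(91° − 46°) = 0.5 I₀ · cos²(45°) = 0.25 I₀.
Need I₃/I₀ = 0.188, so cos²(θ − 91°) = 0.188 / 0.25 = 0.752.
θ − 91° = arccos(√0.752) = 29.9°, giving θ ≈ 91 + 29.9 = 120.9°.

θ ≈ 121°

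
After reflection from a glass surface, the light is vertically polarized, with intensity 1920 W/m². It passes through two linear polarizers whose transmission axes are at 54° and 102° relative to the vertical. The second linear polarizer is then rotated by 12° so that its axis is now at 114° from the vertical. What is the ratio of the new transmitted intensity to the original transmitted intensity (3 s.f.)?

I_new/I_old ≈ 0.558

Before rotation:
I₁ = I₀ cos²(54° − 0°) = I₀ cos²(54°) = 0.3455 I₀.
I₂ = I₁ cos²(102° − 54°) = 0.3455 I₀ · cos²(48°) = 0.1547 I₀.
After rotation:
I₁ = I₀ cos²(54° − 0°) = I₀ cos²(54°) = 0.3455 I₀.
I₂ = I₁ cos²(114° − 54°) = 0.3455 I₀ · cos²(60°) = 0.08637 I₀.
Ratio = 0.08637 / 0.1547 = 0.5584.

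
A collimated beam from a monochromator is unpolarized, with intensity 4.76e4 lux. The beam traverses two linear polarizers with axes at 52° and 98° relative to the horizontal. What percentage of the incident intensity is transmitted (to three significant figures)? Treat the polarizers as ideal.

≈ 24.1%

Unpolarized light through the first polarizer → I₁ = 4.76e4 lux/2 = 2.38e+04 lux, polarized at 52°.
I₂ = I₁ · cos²(46°) = 2.38e+04 · 0.4826 = 1.148e+04 lux.
That is 24.13% of the incident intensity.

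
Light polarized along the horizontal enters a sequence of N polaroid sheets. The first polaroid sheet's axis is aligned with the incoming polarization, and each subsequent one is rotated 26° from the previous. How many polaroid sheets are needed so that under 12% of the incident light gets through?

First polarizer is aligned with the polarization: full transmission.
Each further stage multiplies by cos²(26°) = 0.8078.
After N polarizers: T = 0.8078^(N−1). Require T < 0.12 ⇒ N−1 > ln(0.12)/ln(0.8078) = 9.94, so N−1 ≥ 10 and N = 11.
Check: N=11 gives T = 0.1184 < 0.12; N=10 gives T = 0.1465.

N = 11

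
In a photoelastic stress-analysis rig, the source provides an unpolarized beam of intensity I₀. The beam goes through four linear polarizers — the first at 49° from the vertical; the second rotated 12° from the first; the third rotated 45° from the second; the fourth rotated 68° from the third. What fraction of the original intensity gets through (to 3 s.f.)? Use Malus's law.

Unpolarized light through the first polarizer → I₁ = ½ I₀, now polarized at 49°.
I₂ = I₁ cos²(12°) = 0.5 · 0.9568 I₀ = 0.4784 I₀.
I₃ = I₂ cos²(45°) = 0.4784 · 0.5 I₀ = 0.2392 I₀.
I₄ = I₃ cos²(68°) = 0.2392 · 0.1403 I₀ = 0.03357 I₀.
Transmitted fraction = 0.03357.

≈ 0.0336 I₀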